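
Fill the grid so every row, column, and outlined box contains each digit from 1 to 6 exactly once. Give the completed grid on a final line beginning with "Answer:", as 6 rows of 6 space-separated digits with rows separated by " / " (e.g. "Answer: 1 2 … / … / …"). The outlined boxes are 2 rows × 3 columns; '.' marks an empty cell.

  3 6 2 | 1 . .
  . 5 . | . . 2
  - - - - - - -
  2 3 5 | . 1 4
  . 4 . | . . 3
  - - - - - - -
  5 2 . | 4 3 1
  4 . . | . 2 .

Step 1. [r3c4∈{6}] only 6 remains possible at r3c4. So r3c4=6.
Step 2. [r6c4∈{5}] nothing but 5 survives at r6c4 ⇒ r6c4=5.
Step 3. [r5c3∈{6}] r5c3 has the single candidate 6, so r5c3=6.
Step 4. [r4c3∈{1}] r4c3's peers cover all but 1. So r4c3=1.
Step 5. [r1c5∈{4,5}] in row 1, 4 fits only at r1c5. So r1c5=4.
Step 6. [r2c4∈{3}] nothing but 3 survives at r2c4, so r2c4=3.
Step 7. [r1c6∈{5}] r1c6 has the single candidate 5 ⇒ r1c6=5.
Step 8. [r4c1∈{6}] r4c1's peers cover all but 6 ⇒ r4c1=6.
Step 9. [r4c5∈{5}] r4c5 has the single candidate 5, so r4c5=5.
Step 10. [r6c3∈{3}] r6c3's peers cover all but 3. So r6c3=3.
Step 11. [r2c1∈{1}] nothing but 1 survives at r2c1. So r2c1=1.
Step 12. [r2c5∈{6}] only 6 remains possible at r2c5 ⇒ r2c5=6.
Step 13. [r6c6∈{6}] r6c6 is down to just 6. So r6c6=6.
Step 14. [r2c3∈{4}] r2c3 has the single candidate 4, so r2c3=4.
Step 15. [r4c4∈{2}] nothing but 2 survives at r4c4 ⇒ r4c4=2.
Step 16. [r6c2∈{1}] r6c2 is down to just 1. So r6c2=1.

Answer: 3 6 2 1 4 5 / 1 5 4 3 6 2 / 2 3 5 6 1 4 / 6 4 1 2 5 3 / 5 2 6 4 3 1 / 4 1 3 5 2 6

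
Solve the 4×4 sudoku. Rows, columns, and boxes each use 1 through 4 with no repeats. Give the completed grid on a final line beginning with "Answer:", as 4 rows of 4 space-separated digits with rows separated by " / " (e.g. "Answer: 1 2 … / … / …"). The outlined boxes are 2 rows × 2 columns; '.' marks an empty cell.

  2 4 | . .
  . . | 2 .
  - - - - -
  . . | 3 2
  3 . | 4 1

Step 1. [r2c1∈{1}] r2c1 has the single candidate 1, so r2c1=1.
Step 2. [r2c2∈{3}] r2c2 is down to just 3. So r2c2=3.
Step 3. [r2c4∈{4}] r2c4's peers cover all but 4. So r2c4=4.
Step 4. [r3c1∈{4}] r3c1 has the single candidate 4, so r3c1=4.
Step 5. [r3c2∈{1}] r3c2 has the single candidate 1, so r3c2=1.
Step 6. [r1c3∈{1}] nothing but 1 survives at r1c3. So r1c3=1.
Step 7. [r4c2∈{2}] r4c2 has the single candidate 2 ⇒ r4c2=2.
Step 8. [r1c4∈{3}] nothing but 3 survives at r1c4. So r1c4=3.

Answer: 2 4 1 3 / 1 3 2 4 / 4 1 3 2 / 3 2 4 1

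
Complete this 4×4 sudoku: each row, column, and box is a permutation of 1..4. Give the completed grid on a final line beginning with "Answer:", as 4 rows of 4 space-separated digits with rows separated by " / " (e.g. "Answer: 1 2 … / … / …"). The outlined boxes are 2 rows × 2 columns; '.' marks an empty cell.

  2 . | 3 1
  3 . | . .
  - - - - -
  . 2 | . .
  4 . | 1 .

Step 1. [r2c3∈{2,4}] in col 3, 2 fits only at r2c3 ⇒ r2c3=2.
Step 2. [r2c4∈{4}] r2c4 is down to just 4 ⇒ r2c4=4.
Step 3. [r4c4∈{2,3}] row 4 places 2 nowhere but r4c4, so r4c4=2.
Step 4. [r3c1∈{1}] r3c1's peers cover all but 1. So r3c1=1.
Step 5. [r1c2∈{4}] only 4 remains possible at r1c2 ⇒ r1c2=4.
Step 6. [r4c2∈{3}] nothing but 3 survives at r4c2 ⇒ r4c2=3.
Step 7. [r3c4∈{3}] r3c4 is down to just 3. So r3c4=3.
Step 8. [r3c3∈{4}] only 4 remains possible at r3c3, so r3c3=4.
Step 9. [r2c2∈{1}] only 1 remains possible at r2c2. So r2c2=1.

Answer: 2 4 3 1 / 3 1 2 4 / 1 2 4 3 / 4 3 1 2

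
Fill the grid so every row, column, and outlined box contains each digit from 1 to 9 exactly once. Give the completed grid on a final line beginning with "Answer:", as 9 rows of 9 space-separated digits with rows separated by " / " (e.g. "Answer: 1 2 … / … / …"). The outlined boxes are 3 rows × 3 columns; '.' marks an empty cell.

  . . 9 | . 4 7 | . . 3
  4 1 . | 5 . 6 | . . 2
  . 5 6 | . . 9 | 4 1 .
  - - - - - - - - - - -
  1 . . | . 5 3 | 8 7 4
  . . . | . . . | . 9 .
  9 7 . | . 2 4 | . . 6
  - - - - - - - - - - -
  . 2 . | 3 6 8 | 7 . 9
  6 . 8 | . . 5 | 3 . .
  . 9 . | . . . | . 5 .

Step 1. [r1c4∈{1,2,8}] 1 has one home in row 1: r1c4, so r1c4=1.
Step 2. [r5c2∈{3,4,6,8}] r5c2 is the only open cell in col 2 admitting 3, so r5c2=3.
Step 3. [r5c1∈{2,5,8}] 8 has one home in box 4: r5c1, so r5c1=8.
Step 4. [r8c2∈{4}] only 4 remains possible at r8c2, so r8c2=4.
Step 5. [r8c9∈{1}] r8c9 is down to just 1 ⇒ r8c9=1.
Step 6. [r3c4∈{2,8}] in box 2, 2 fits only at r3c4. So r3c4=2.
Step 7. [r5c7∈{1,2,5}] in box 6, 2 fits only at r5c7, so r5c7=2.
Step 8. [r2c3∈{3,7}] across row 2, 7 lands solely at r2c3. So r2c3=7.
Step 9. [r9c1∈{3,7}] r9c1 is the only open cell in col 1 admitting 7, so r9c1=7.
Step 10. [r2c8∈{8}] r2c8 is down to just 8 ⇒ r2c8=8.
Step 11. [r6c3∈{5}] nothing but 5 survives at r6c3 ⇒ r6c3=5.
Step 12. [r9c5∈{1}] only 1 remains possible at r9c5. So r9c5=1.
Step 13. [r5c5∈{7}] nothing but 7 survives at r5c5. So r5c5=7.
Step 14. [r4c4∈{6,9}] row 4 places 9 nowhere but r4c4. So r4c4=9.
Step 15. [r1c8∈{6}] r1c8 is down to just 6 ⇒ r1c8=6.
Step 16. [r2c5∈{3}] nothing but 3 survives at r2c5. So r2c5=3.
Step 17. [r8c8∈{2}] only 2 remains possible at r8c8, so r8c8=2.
Step 18. [r4c2∈{6}] r4c2's peers cover all but 6. So r4c2=6.
Step 19. [r9c4∈{4}] r9c4's peers cover all but 4 ⇒ r9c4=4.
Step 20. [r6c8∈{3}] r6c8 has the single candidate 3 ⇒ r6c8=3.
Step 21. [r5c4∈{6}] r5c4 is down to just 6, so r5c4=6.
Step 22. [r5c3∈{4}] nothing but 4 survives at r5c3 ⇒ r5c3=4.
Step 23. [r7c3∈{1}] only 1 remains possible at r7c3, so r7c3=1.
Step 24. [r3c9∈{7}] only 7 remains possible at r3c9 ⇒ r3c9=7.
Step 25. [r3c1∈{3}] nothing but 3 survives at r3c1 ⇒ r3c1=3.
Step 26. [r5c9∈{5}] only 5 remains possible at r5c9 ⇒ r5c9=5.
Step 27. [r6c4∈{8}] only 8 remains possible at r6c4. So r6c4=8.
Step 28. [r6c7∈{1}] r6c7 is down to just 1 ⇒ r6c7=1.
Step 29. [r3c5∈{8}] r3c5 has the single candidate 8. So r3c5=8.
Step 30. [r7c8∈{4}] nothing but 4 survives at r7c8, so r7c8=4.
Step 31. [r9c3∈{3}] r9c3 has the single candidate 3. So r9c3=3.
Step 32. [r1c2∈{8}] only 8 remains possible at r1c2, so r1c2=8.
Step 33. [r9c9∈{8}] r9c9's peers cover all but 8 ⇒ r9c9=8.
Step 34. [r9c6∈{2}] r9c6 has the single candidate 2, so r9c6=2.
Step 35. [r8c4∈{7}] r8c4's peers cover all but 7, so r8c4=7.
Step 36. [r1c7∈{5}] r1c7 has the single candidate 5, so r1c7=5.
Step 37. [r5c6∈{1}] r5c6's peers cover all but 1. So r5c6=1.
Step 38. [r1c1∈{2}] r1c1 is down to just 2 ⇒ r1c1=2.
Step 39. [r9c7∈{6}] only 6 remains possible at r9c7, so r9c7=6.
Step 40. [r7c1∈{5}] r7c1 has the single candidate 5, so r7c1=5.
Step 41. [r2c7∈{9}] r2c7 is down to just 9, so r2c7=9.
Step 42. [r4c3∈{2}] r4c3's peers cover all but 2 ⇒ r4c3=2.
Step 43. [r8c5∈{9}] nothing but 9 survives at r8c5 ⇒ r8c5=9.

Answer: 2 8 9 1 4 7 5 6 3 / 4 1 7 5 3 6 9 8 2 / 3 5 6 2 8 9 4 1 7 / 1 6 2 9 5 3 8 7 4 / 8 3 4 6 7 1 2 9 5 / 9 7 5 8 2 4 1 3 6 / 5 2 1 3 6 8 7 4 9 / 6 4 8 7 9 5 3 2 1 / 7 9 3 4 1 2 6 5 8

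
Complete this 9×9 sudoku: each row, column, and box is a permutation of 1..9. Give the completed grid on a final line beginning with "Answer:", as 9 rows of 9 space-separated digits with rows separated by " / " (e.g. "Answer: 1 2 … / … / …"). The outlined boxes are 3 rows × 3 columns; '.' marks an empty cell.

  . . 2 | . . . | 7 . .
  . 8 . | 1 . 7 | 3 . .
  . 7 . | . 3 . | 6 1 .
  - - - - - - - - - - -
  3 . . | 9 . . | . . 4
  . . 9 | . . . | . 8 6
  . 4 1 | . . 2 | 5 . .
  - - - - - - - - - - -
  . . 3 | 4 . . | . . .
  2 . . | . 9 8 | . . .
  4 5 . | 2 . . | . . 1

Step 1. [r3c9∈{2,5,8,9}] row 3 places 2 nowhere but r3c9. So r3c9=2.
Step 2. [r1c9∈{5,8,9}] across box 3, 8 lands solely at r1c9 ⇒ r1c9=8.
Step 3. [r8c2∈{1,6}] 1 has one home in row 8: r8c2, so r8c2=1.
Step 4. [r2c5∈{2,4,5,6}] across row 2, 2 lands solely at r2c5, so r2c5=2.
Step 5. [r1c1∈{1,5,6,9}] 1 has one home in row 1: r1c1 ⇒ r1c1=1.
Step 6. [r3c4∈{5,8}] r3c4 is the only open cell in row 3 admitting 8, so r3c4=8.
Step 7. [r5c2∈{2}] r5c2 has the single candidate 2 ⇒ r5c2=2.
Step 8. [r4c2∈{6}] r4c2's peers cover all but 6, so r4c2=6.
Step 9. [r7c2∈{9}] r7c2 has the single candidate 9. So r7c2=9.
Step 10. [r5c7∈{1}] r5c7's peers cover all but 1. So r5c7=1.
Step 11. [r4c7∈{2}] r4c7's peers cover all but 2 ⇒ r4c7=2.
Step 12. [r4c8∈{7}] r4c8 has the single candidate 7. So r4c8=7.
Step 13. [r7c7∈{8}] r7c7 is down to just 8. So r7c7=8.
Step 14. [r6c1∈{7,8}] 8 has one home in col 1: r6c1, so r6c1=8.
Step 15. [r4c3∈{5}] only 5 remains possible at r4c3. So r4c3=5.
Step 16. [r5c1∈{7}] r5c1's peers cover all but 7. So r5c1=7.
Step 17. [r7c1∈{6}] r7c1 has the single candidate 6, so r7c1=6.
Step 18. [r8c3∈{7}] nothing but 7 survives at r8c3, so r8c3=7.
Step 19. [r6c4∈{3,6,7}] col 4 places 7 nowhere but r6c4 ⇒ r6c4=7.
Step 20. [r9c5∈{6,7}] across row 9, 7 lands solely at r9c5. So r9c5=7.
Step 21. [r4c6∈{1}] r4c6's peers cover all but 1, so r4c6=1.
Step 22. [r7c6∈{5}] r7c6 has the single candidate 5 ⇒ r7c6=5.
Step 23. [r3c1∈{5,9}] across row 3, 5 lands solely at r3c1, so r3c1=5.
Step 24. [r3c3∈{4}] r3c3 is down to just 4. So r3c3=4.
Step 25. [r2c8∈{4,5,9}] row 2 places 4 nowhere but r2c8. So r2c8=4.
Step 26. [r2c9∈{5,9}] r2c9 is the only open cell in row 2 admitting 5, so r2c9=5.
Step 27. [r8c9∈{3}] only 3 remains possible at r8c9 ⇒ r8c9=3.
Step 28. [r8c4∈{6}] r8c4 is down to just 6, so r8c4=6.
Step 29. [r1c8∈{9}] r1c8 is down to just 9 ⇒ r1c8=9.
Step 30. [r5c4∈{3,5}] col 4 places 3 nowhere but r5c4, so r5c4=3.
Step 31. [r5c6∈{4}] nothing but 4 survives at r5c6 ⇒ r5c6=4.
Step 32. [r1c5∈{4,5,6}] row 1 places 4 nowhere but r1c5 ⇒ r1c5=4.
Step 33. [r1c4∈{5}] nothing but 5 survives at r1c4 ⇒ r1c4=5.
Step 34. [r1c6∈{6}] r1c6's peers cover all but 6, so r1c6=6.
Step 35. [r2c3∈{6}] r2c3 has the single candidate 6, so r2c3=6.
Step 36. [r9c7∈{9}] only 9 remains possible at r9c7, so r9c7=9.
Step 37. [r8c8∈{5}] r8c8 is down to just 5. So r8c8=5.
Step 38. [r4c5∈{8}] r4c5 is down to just 8. So r4c5=8.
Step 39. [r5c5∈{5}] nothing but 5 survives at r5c5 ⇒ r5c5=5.
Step 40. [r3c6∈{9}] r3c6 has the single candidate 9, so r3c6=9.
Step 41. [r7c5∈{1}] r7c5's peers cover all but 1, so r7c5=1.
Step 42. [r1c2∈{3}] r1c2's peers cover all but 3 ⇒ r1c2=3.
Step 43. [r7c8∈{2}] r7c8's peers cover all but 2 ⇒ r7c8=2.
Step 44. [r6c8∈{3}] r6c8's peers cover all but 3 ⇒ r6c8=3.
Step 45. [r6c5∈{6}] nothing but 6 survives at r6c5 ⇒ r6c5=6.
Step 46. [r6c9∈{9}] only 9 remains possible at r6c9. So r6c9=9.
Step 47. [r9c6∈{3}] r9c6's peers cover all but 3. So r9c6=3.
Step 48. [r9c3∈{8}] r9c3's peers cover all but 8 ⇒ r9c3=8.
Step 49. [r2c1∈{9}] r2c1 has the single candidate 9, so r2c1=9.
Step 50. [r7c9∈{7}] only 7 remains possible at r7c9. So r7c9=7.
Step 51. [r8c7∈{4}] nothing but 4 survives at r8c7, so r8c7=4.
Step 52. [r9c8∈{6}] only 6 remains possible at r9c8, so r9c8=6.

Answer: 1 3 2 5 4 6 7 9 8 / 9 8 6 1 2 7 3 4 5 / 5 7 4 8 3 9 6 1 2 / 3 6 5 9 8 1 2 7 4 / 7 2 9 3 5 4 1 8 6 / 8 4 1 7 6 2 5 3 9 / 6 9 3 4 1 5 8 2 7 / 2 1 7 6 9 8 4 5 3 / 4 5 8 2 7 3 9 6 1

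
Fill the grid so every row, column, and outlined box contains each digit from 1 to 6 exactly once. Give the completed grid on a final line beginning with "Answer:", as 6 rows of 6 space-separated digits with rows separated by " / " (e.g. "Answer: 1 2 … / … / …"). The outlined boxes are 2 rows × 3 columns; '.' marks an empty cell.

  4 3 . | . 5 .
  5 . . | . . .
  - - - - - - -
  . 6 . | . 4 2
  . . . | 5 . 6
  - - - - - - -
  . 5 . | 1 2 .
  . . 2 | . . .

Step 1. [r3c4∈{3}] only 3 remains possible at r3c4 ⇒ r3c4=3.
Step 2. [r3c1∈{1}] nothing but 1 survives at r3c1, so r3c1=1.
Step 3. [r2c2∈{1,2}] r2c2 is the only open cell in box 1 admitting 2 ⇒ r2c2=2.
Step 4. [r1c6∈{1}] only 1 remains possible at r1c6 ⇒ r1c6=1.
Step 5. [r1c3∈{6}] only 6 remains possible at r1c3. So r1c3=6.
Step 6. [r6c6∈{3,4,5}] row 6 places 5 nowhere but r6c6, so r6c6=5.
Step 7. [r5c1∈{3,6}] row 5 places 6 nowhere but r5c1, so r5c1=6.
Step 8. [r6c1∈{3}] nothing but 3 survives at r6c1 ⇒ r6c1=3.
Step 9. [r5c3∈{4}] only 4 remains possible at r5c3, so r5c3=4.
Step 10. [r2c5∈{3,6}] r2c5 is the only open cell in col 5 admitting 3, so r2c5=3.
Step 11. [r6c4∈{4,6}] row 6 places 4 nowhere but r6c4, so r6c4=4.
Step 12. [r4c5∈{1}] r4c5's peers cover all but 1. So r4c5=1.
Step 13. [r2c4∈{6}] r2c4 is down to just 6. So r2c4=6.
Step 14. [r1c4∈{2}] nothing but 2 survives at r1c4. So r1c4=2.
Step 15. [r6c5∈{6}] r6c5's peers cover all but 6. So r6c5=6.
Step 16. [r5c6∈{3}] only 3 remains possible at r5c6 ⇒ r5c6=3.
Step 17. [r2c3∈{1}] r2c3 is down to just 1, so r2c3=1.
Step 18. [r4c2∈{4}] r4c2 is down to just 4 ⇒ r4c2=4.
Step 19. [r3c3∈{5}] r3c3 is down to just 5 ⇒ r3c3=5.
Step 20. [r6c2∈{1}] r6c2 has the single candidate 1 ⇒ r6c2=1.
Step 21. [r2c6∈{4}] r2c6 has the single candidate 4, so r2c6=4.
Step 22. [r4c3∈{3}] r4c3 has the single candidate 3 ⇒ r4c3=3.
Step 23. [r4c1∈{2}] r4c1 has the single candidate 2, so r4c1=2.

Answer: 4 3 6 2 5 1 / 5 2 1 6 3 4 / 1 6 5 3 4 2 / 2 4 3 5 1 6 / 6 5 4 1 2 3 / 3 1 2 4 6 5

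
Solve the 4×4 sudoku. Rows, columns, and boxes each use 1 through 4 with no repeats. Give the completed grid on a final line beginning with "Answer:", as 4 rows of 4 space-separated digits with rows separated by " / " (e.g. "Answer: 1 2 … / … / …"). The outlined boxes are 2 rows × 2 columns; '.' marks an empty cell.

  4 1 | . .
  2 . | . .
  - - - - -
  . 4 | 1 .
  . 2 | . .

Step 1. [r3c1∈{3}] nothing but 3 survives at r3c1. So r3c1=3.
Step 2. [r1c3∈{2,3}] r1c3 is the only open cell in col 3 admitting 2. So r1c3=2.
Step 3. [r1c4∈{3}] nothing but 3 survives at r1c4 ⇒ r1c4=3.
Step 4. [r2c3∈{4}] r2c3 has the single candidate 4, so r2c3=4.
Step 5. [r4c1∈{1}] r4c1's peers cover all but 1. So r4c1=1.
Step 6. [r2c2∈{3}] r2c2's peers cover all but 3. So r2c2=3.
Step 7. [r4c4∈{4}] only 4 remains possible at r4c4, so r4c4=4.
Step 8. [r4c3∈{3}] r4c3's peers cover all but 3 ⇒ r4c3=3.
Step 9. [r3c4∈{2}] nothing but 2 survives at r3c4. So r3c4=2.
Step 10. [r2c4∈{1}] r2c4's peers cover all but 1. So r2c4=1.

Answer: 4 1 2 3 / 2 3 4 1 / 3 4 1 2 / 1 2 3 4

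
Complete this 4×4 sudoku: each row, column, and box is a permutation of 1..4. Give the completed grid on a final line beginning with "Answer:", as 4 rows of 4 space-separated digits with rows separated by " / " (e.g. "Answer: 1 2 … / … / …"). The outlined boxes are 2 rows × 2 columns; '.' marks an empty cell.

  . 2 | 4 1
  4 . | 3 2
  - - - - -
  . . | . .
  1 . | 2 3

Step 1. [r3c2∈{3,4}] r3c2 is the only open cell in col 2 admitting 3 ⇒ r3c2=3.
Step 2. [r4c2∈{4}] r4c2 has the single candidate 4. So r4c2=4.
Step 3. [r1c1∈{3}] nothing but 3 survives at r1c1 ⇒ r1c1=3.
Step 4. [r3c1∈{2}] only 2 remains possible at r3c1 ⇒ r3c1=2.
Step 5. [r3c4∈{4}] nothing but 4 survives at r3c4. So r3c4=4.
Step 6. [r2c2∈{1}] nothing but 1 survives at r2c2, so r2c2=1.
Step 7. [r3c3∈{1}] nothing but 1 survives at r3c3, so r3c3=1.

Answer: 3 2 4 1 / 4 1 3 2 / 2 3 1 4 / 1 4 2 3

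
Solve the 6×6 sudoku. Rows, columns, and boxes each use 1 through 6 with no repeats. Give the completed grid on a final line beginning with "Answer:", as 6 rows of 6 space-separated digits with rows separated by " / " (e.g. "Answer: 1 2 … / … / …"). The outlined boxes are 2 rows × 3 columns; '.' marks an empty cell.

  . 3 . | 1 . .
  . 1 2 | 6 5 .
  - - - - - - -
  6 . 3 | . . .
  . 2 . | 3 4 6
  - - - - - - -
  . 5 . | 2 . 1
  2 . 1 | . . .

Step 1. [r2c1∈{4}] r2c1 has the single candidate 4, so r2c1=4.
Step 2. [r6c2∈{4,6}] 6 has one home in col 2: r6c2, so r6c2=6.
Step 3. [r3c4∈{5}] r3c4 is down to just 5 ⇒ r3c4=5.
Step 4. [r1c1∈{5}] nothing but 5 survives at r1c1 ⇒ r1c1=5.
Step 5. [r6c6∈{3,4,5}] 5 has one home in row 6: r6c6, so r6c6=5.
Step 6. [r1c5∈{2}] nothing but 2 survives at r1c5. So r1c5=2.
Step 7. [r5c5∈{3,6}] r5c5 is the only open cell in row 5 admitting 6. So r5c5=6.
Step 8. [r2c6∈{3}] r2c6 is down to just 3. So r2c6=3.
Step 9. [r6c4∈{4}] r6c4 is down to just 4, so r6c4=4.
Step 10. [r3c2∈{4}] r3c2 is down to just 4 ⇒ r3c2=4.
Step 11. [r4c1∈{1}] only 1 remains possible at r4c1, so r4c1=1.
Step 12. [r3c6∈{2}] r3c6's peers cover all but 2, so r3c6=2.
Step 13. [r5c1∈{3}] r5c1 is down to just 3 ⇒ r5c1=3.
Step 14. [r4c3∈{5}] r4c3 is down to just 5, so r4c3=5.
Step 15. [r1c6∈{4}] r1c6 is down to just 4. So r1c6=4.
Step 16. [r5c3∈{4}] r5c3 has the single candidate 4, so r5c3=4.
Step 17. [r6c5∈{3}] only 3 remains possible at r6c5, so r6c5=3.
Step 18. [r1c3∈{6}] r1c3 is down to just 6, so r1c3=6.
Step 19. [r3c5∈{1}] r3c5 is down to just 1. So r3c5=1.

Answer: 5 3 6 1 2 4 / 4 1 2 6 5 3 / 6 4 3 5 1 2 / 1 2 5 3 4 6 / 3 5 4 2 6 1 / 2 6 1 4 3 5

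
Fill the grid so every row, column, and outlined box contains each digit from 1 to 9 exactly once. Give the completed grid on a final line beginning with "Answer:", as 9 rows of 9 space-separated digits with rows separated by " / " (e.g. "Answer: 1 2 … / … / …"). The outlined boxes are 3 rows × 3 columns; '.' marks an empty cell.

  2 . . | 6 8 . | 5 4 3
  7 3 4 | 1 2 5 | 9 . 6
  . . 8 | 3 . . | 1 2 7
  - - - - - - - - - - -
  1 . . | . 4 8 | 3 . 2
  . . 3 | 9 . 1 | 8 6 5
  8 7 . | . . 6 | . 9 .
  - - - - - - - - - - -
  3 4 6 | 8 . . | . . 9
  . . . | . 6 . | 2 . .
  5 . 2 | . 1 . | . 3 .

Step 1. [r7c7∈{7}] r7c7 is down to just 7 ⇒ r7c7=7.
Step 2. [r8c1∈{9}] r8c1 is down to just 9. So r8c1=9.
Step 3. [r9c6∈{4,7,9}] 9 has one home in row 9: r9c6, so r9c6=9.
Step 4. [r9c4∈{4,7}] in row 9, 7 fits only at r9c4 ⇒ r9c4=7.
Step 5. [r4c4∈{5}] r4c4 has the single candidate 5, so r4c4=5.
Step 6. [r7c8∈{1,5}] across row 7, 1 lands solely at r7c8. So r7c8=1.
Step 7. [r9c2∈{8}] r9c2 has the single candidate 8. So r9c2=8.
Step 8. [r9c9∈{4}] nothing but 4 survives at r9c9 ⇒ r9c9=4.
Step 9. [r8c2∈{1}] r8c2's peers cover all but 1. So r8c2=1.
Step 10. [r1c2∈{9}] r1c2's peers cover all but 9, so r1c2=9.
Step 11. [r8c9∈{8}] r8c9's peers cover all but 8, so r8c9=8.
Step 12. [r3c1∈{6}] r3c1's peers cover all but 6. So r3c1=6.
Step 13. [r3c6∈{4}] r3c6 is down to just 4 ⇒ r3c6=4.
Step 14. [r5c2∈{2}] r5c2 has the single candidate 2 ⇒ r5c2=2.
Step 15. [r7c6∈{2}] r7c6 has the single candidate 2. So r7c6=2.
Step 16. [r6c3∈{5}] r6c3 has the single candidate 5, so r6c3=5.
Step 17. [r8c3∈{7}] r8c3 is down to just 7. So r8c3=7.
Step 18. [r6c5∈{3}] r6c5 has the single candidate 3 ⇒ r6c5=3.
Step 19. [r8c4∈{4}] only 4 remains possible at r8c4, so r8c4=4.
Step 20. [r6c7∈{4}] r6c7 is down to just 4, so r6c7=4.
Step 21. [r2c8∈{8}] nothing but 8 survives at r2c8, so r2c8=8.
Step 22. [r4c3∈{9}] r4c3 has the single candidate 9, so r4c3=9.
Step 23. [r5c5∈{7}] r5c5 is down to just 7. So r5c5=7.
Step 24. [r3c5∈{9}] r3c5 is down to just 9. So r3c5=9.
Step 25. [r1c6∈{7}] nothing but 7 survives at r1c6, so r1c6=7.
Step 26. [r1c3∈{1}] r1c3's peers cover all but 1. So r1c3=1.
Step 27. [r8c8∈{5}] r8c8's peers cover all but 5. So r8c8=5.
Step 28. [r4c2∈{6}] nothing but 6 survives at r4c2. So r4c2=6.
Step 29. [r6c9∈{1}] nothing but 1 survives at r6c9, so r6c9=1.
Step 30. [r7c5∈{5}] r7c5's peers cover all but 5, so r7c5=5.
Step 31. [r9c7∈{6}] r9c7 has the single candidate 6 ⇒ r9c7=6.
Step 32. [r4c8∈{7}] only 7 remains possible at r4c8, so r4c8=7.
Step 33. [r8c6∈{3}] r8c6 has the single candidate 3 ⇒ r8c6=3.
Step 34. [r6c4∈{2}] r6c4 has the single candidate 2 ⇒ r6c4=2.
Step 35. [r5c1∈{4}] nothing but 4 survives at r5c1, so r5c1=4.
Step 36. [r3c2∈{5}] only 5 remains possible at r3c2 ⇒ r3c2=5.

Answer: 2 9 1 6 8 7 5 4 3 / 7 3 4 1 2 5 9 8 6 / 6 5 8 3 9 4 1 2 7 / 1 6 9 5 4 8 3 7 2 / 4 2 3 9 7 1 8 6 5 / 8 7 5 2 3 6 4 9 1 / 3 4 6 8 5 2 7 1 9 / 9 1 7 4 6 3 2 5 8 / 5 8 2 7 1 9 6 3 4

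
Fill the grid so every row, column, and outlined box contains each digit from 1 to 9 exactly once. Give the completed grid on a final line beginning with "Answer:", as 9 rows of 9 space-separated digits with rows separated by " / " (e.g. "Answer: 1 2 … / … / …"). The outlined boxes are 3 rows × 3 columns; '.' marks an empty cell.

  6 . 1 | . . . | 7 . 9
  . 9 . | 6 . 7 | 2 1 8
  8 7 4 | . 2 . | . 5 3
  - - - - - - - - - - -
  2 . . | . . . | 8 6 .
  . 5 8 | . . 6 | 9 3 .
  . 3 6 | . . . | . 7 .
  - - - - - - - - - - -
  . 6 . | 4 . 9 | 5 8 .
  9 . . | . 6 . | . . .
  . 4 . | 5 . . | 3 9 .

Step 1. [r8c8∈{2,4}] across col 8, 2 lands solely at r8c8 ⇒ r8c8=2.
Step 2. [r2c5∈{3,4,5}] across row 2, 4 lands solely at r2c5 ⇒ r2c5=4.
Step 3. [r4c2∈{1}] r4c2 is down to just 1, so r4c2=1.
Step 4. [r3c6∈{1}] r3c6 has the single candidate 1 ⇒ r3c6=1.
Step 5. [r6c1∈{4}] r6c1's peers cover all but 4 ⇒ r6c1=4.
Step 6. [r6c7∈{1}] r6c7's peers cover all but 1 ⇒ r6c7=1.
Step 7. [r5c1∈{7}] nothing but 7 survives at r5c1 ⇒ r5c1=7.
Step 8. [r9c6∈{2,8}] box 8 places 2 nowhere but r9c6, so r9c6=2.
Step 9. [r9c5∈{1,7,8}] in row 9, 8 fits only at r9c5. So r9c5=8.
Step 10. [r8c6∈{3}] nothing but 3 survives at r8c6. So r8c6=3.
Step 11. [r9c3∈{7}] r9c3's peers cover all but 7, so r9c3=7.
Step 12. [r5c9∈{2,4}] r5c9 is the only open cell in row 5 admitting 4. So r5c9=4.
Step 13. [r4c9∈{5}] only 5 remains possible at r4c9. So r4c9=5.
Step 14. [r3c4∈{9}] r3c4's peers cover all but 9. So r3c4=9.
Step 15. [r2c1∈{3,5}] 5 has one home in col 1: r2c1, so r2c1=5.
Step 16. [r7c1∈{1,3}] col 1 places 3 nowhere but r7c1. So r7c1=3.
Step 17. [r5c4∈{1,2}] across row 5, 2 lands solely at r5c4. So r5c4=2.
Step 18. [r8c4∈{1,7}] across col 4, 1 lands solely at r8c4, so r8c4=1.
Step 19. [r4c4∈{3,7}] across col 4, 7 lands solely at r4c4, so r4c4=7.
Step 20. [r6c4∈{8}] only 8 remains possible at r6c4. So r6c4=8.
Step 21. [r6c6∈{5}] nothing but 5 survives at r6c6. So r6c6=5.
Step 22. [r4c5∈{3,9}] row 4 places 3 nowhere but r4c5, so r4c5=3.
Step 23. [r7c9∈{1,7}] row 7 places 1 nowhere but r7c9, so r7c9=1.
Step 24. [r6c5∈{9}] r6c5 is down to just 9 ⇒ r6c5=9.
Step 25. [r8c2∈{8}] r8c2 is down to just 8, so r8c2=8.
Step 26. [r3c7∈{6}] r3c7 has the single candidate 6 ⇒ r3c7=6.
Step 27. [r1c4∈{3}] nothing but 3 survives at r1c4. So r1c4=3.
Step 28. [r8c3∈{5}] r8c3's peers cover all but 5. So r8c3=5.
Step 29. [r7c3∈{2}] r7c3 is down to just 2, so r7c3=2.
Step 30. [r5c5∈{1}] only 1 remains possible at r5c5 ⇒ r5c5=1.
Step 31. [r1c5∈{5}] only 5 remains possible at r1c5 ⇒ r1c5=5.
Step 32. [r8c9∈{7}] nothing but 7 survives at r8c9 ⇒ r8c9=7.
Step 33. [r9c9∈{6}] only 6 remains possible at r9c9, so r9c9=6.
Step 34. [r9c1∈{1}] r9c1 is down to just 1, so r9c1=1.
Step 35. [r1c2∈{2}] nothing but 2 survives at r1c2. So r1c2=2.
Step 36. [r1c8∈{4}] r1c8 has the single candidate 4 ⇒ r1c8=4.
Step 37. [r6c9∈{2}] r6c9's peers cover all but 2. So r6c9=2.
Step 38. [r4c3∈{9}] r4c3's peers cover all but 9 ⇒ r4c3=9.
Step 39. [r7c5∈{7}] r7c5 is down to just 7 ⇒ r7c5=7.
Step 40. [r8c7∈{4}] nothing but 4 survives at r8c7 ⇒ r8c7=4.
Step 41. [r1c6∈{8}] r1c6's peers cover all but 8. So r1c6=8.
Step 42. [r2c3∈{3}] r2c3's peers cover all but 3. So r2c3=3.
Step 43. [r4c6∈{4}] r4c6's peers cover all but 4. So r4c6=4.

Answer: 6 2 1 3 5 8 7 4 9 / 5 9 3 6 4 7 2 1 8 / 8 7 4 9 2 1 6 5 3 / 2 1 9 7 3 4 8 6 5 / 7 5 8 2 1 6 9 3 4 / 4 3 6 8 9 5 1 7 2 / 3 6 2 4 7 9 5 8 1 / 9 8 5 1 6 3 4 2 7 / 1 4 7 5 8 2 3 9 6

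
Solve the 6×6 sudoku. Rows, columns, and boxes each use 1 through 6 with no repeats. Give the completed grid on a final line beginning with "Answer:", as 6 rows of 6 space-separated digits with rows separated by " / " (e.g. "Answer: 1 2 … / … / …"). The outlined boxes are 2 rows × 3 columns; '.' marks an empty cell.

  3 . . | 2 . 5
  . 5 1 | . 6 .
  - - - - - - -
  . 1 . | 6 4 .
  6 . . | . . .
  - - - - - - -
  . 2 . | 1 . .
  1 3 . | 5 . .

Step 1. [r4c4∈{3}] nothing but 3 survives at r4c4. So r4c4=3.
Step 2. [r3c6∈{2}] nothing but 2 survives at r3c6, so r3c6=2.
Step 3. [r3c1∈{5}] r3c1 is down to just 5 ⇒ r3c1=5.
Step 4. [r5c1∈{4}] nothing but 4 survives at r5c1. So r5c1=4.
Step 5. [r6c3∈{6}] r6c3 is down to just 6 ⇒ r6c3=6.
Step 6. [r4c2∈{4}] nothing but 4 survives at r4c2 ⇒ r4c2=4.
Step 7. [r2c6∈{3,4}] row 2 places 3 nowhere but r2c6. So r2c6=3.
Step 8. [r4c5∈{1,5}] r4c5 is the only open cell in row 4 admitting 5 ⇒ r4c5=5.
Step 9. [r4c6∈{1}] r4c6 is down to just 1 ⇒ r4c6=1.
Step 10. [r5c3∈{5}] r5c3's peers cover all but 5, so r5c3=5.
Step 11. [r2c1∈{2}] r2c1's peers cover all but 2, so r2c1=2.
Step 12. [r5c6∈{6}] r5c6 is down to just 6. So r5c6=6.
Step 13. [r6c6∈{4}] r6c6 is down to just 4, so r6c6=4.
Step 14. [r3c3∈{3}] r3c3's peers cover all but 3, so r3c3=3.
Step 15. [r2c4∈{4}] nothing but 4 survives at r2c4 ⇒ r2c4=4.
Step 16. [r4c3∈{2}] r4c3 is down to just 2, so r4c3=2.
Step 17. [r1c2∈{6}] r1c2 has the single candidate 6. So r1c2=6.
Step 18. [r5c5∈{3}] r5c5's peers cover all but 3 ⇒ r5c5=3.
Step 19. [r1c5∈{1}] nothing but 1 survives at r1c5, so r1c5=1.
Step 20. [r1c3∈{4}] r1c3's peers cover all but 4. So r1c3=4.
Step 21. [r6c5∈{2}] r6c5's peers cover all but 2, so r6c5=2.

Answer: 3 6 4 2 1 5 / 2 5 1 4 6 3 / 5 1 3 6 4 2 / 6 4 2 3 5 1 / 4 2 5 1 3 6 / 1 3 6 5 2 4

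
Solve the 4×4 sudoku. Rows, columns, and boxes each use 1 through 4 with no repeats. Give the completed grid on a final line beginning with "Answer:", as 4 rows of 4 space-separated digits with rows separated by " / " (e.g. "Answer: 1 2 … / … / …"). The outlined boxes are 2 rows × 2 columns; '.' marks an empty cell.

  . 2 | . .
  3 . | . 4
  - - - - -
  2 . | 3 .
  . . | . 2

Step 1. [r1c3∈{1}] r1c3's peers cover all but 1 ⇒ r1c3=1.
Step 2. [r4c1∈{1,4}] col 1 places 1 nowhere but r4c1. So r4c1=1.
Step 3. [r4c3∈{4}] nothing but 4 survives at r4c3. So r4c3=4.
Step 4. [r1c1∈{4}] r1c1 is down to just 4. So r1c1=4.
Step 5. [r2c3∈{2}] only 2 remains possible at r2c3. So r2c3=2.
Step 6. [r1c4∈{3}] r1c4's peers cover all but 3. So r1c4=3.
Step 7. [r3c2∈{4}] r3c2 has the single candidate 4 ⇒ r3c2=4.
Step 8. [r3c4∈{1}] r3c4's peers cover all but 1 ⇒ r3c4=1.
Step 9. [r4c2∈{3}] nothing but 3 survives at r4c2 ⇒ r4c2=3.
Step 10. [r2c2∈{1}] r2c2 has the single candidate 1, so r2c2=1.

Answer: 4 2 1 3 / 3 1 2 4 / 2 4 3 1 / 1 3 4 2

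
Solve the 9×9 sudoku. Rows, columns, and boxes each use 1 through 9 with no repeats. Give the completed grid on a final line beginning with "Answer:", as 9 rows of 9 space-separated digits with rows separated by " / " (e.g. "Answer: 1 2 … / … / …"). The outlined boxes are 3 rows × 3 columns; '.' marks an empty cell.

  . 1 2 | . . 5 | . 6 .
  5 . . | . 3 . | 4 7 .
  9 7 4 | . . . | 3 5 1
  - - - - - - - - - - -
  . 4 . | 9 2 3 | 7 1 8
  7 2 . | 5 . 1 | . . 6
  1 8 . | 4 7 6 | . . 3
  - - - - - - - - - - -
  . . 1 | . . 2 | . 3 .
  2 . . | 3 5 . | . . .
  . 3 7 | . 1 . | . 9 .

Step 1. [r3c6∈{8}] r3c6 is down to just 8, so r3c6=8.
Step 2. [r6c7∈{2,5,9}] box 6 places 5 nowhere but r6c7. So r6c7=5.
Step 3. [r1c7∈{8,9}] r1c7 is the only open cell in box 3 admitting 8 ⇒ r1c7=8.
Step 4. [r7c7∈{6}] only 6 remains possible at r7c7 ⇒ r7c7=6.
Step 5. [r9c6∈{4}] r9c6's peers cover all but 4, so r9c6=4.
Step 6. [r9c4∈{6,8}] box 8 places 6 nowhere but r9c4. So r9c4=6.
Step 7. [r7c4∈{7,8}] in col 4, 8 fits only at r7c4, so r7c4=8.
Step 8. [r2c9∈{2,9}] 2 has one home in box 3: r2c9, so r2c9=2.
Step 9. [r7c9∈{4,5,7}] row 7 places 7 nowhere but r7c9, so r7c9=7.
Step 10. [r7c5∈{9}] r7c5 has the single candidate 9, so r7c5=9.
Step 11. [r2c2∈{6}] only 6 remains possible at r2c2, so r2c2=6.
Step 12. [r8c3∈{6,8,9}] across row 8, 6 lands solely at r8c3, so r8c3=6.
Step 13. [r5c7∈{9}] only 9 remains possible at r5c7. So r5c7=9.
Step 14. [r8c8∈{4,8}] 8 has one home in row 8: r8c8 ⇒ r8c8=8.
Step 15. [r2c3∈{8}] nothing but 8 survives at r2c3, so r2c3=8.
Step 16. [r8c9∈{4}] r8c9 has the single candidate 4 ⇒ r8c9=4.
Step 17. [r6c3∈{9}] nothing but 9 survives at r6c3 ⇒ r6c3=9.
Step 18. [r5c5∈{8}] nothing but 8 survives at r5c5. So r5c5=8.
Step 19. [r3c4∈{2}] r3c4 has the single candidate 2, so r3c4=2.
Step 20. [r2c6∈{9}] only 9 remains possible at r2c6. So r2c6=9.
Step 21. [r7c1∈{4}] r7c1 is down to just 4, so r7c1=4.
Step 22. [r5c3∈{3}] r5c3 is down to just 3 ⇒ r5c3=3.
Step 23. [r5c8∈{4}] nothing but 4 survives at r5c8. So r5c8=4.
Step 24. [r1c1∈{3}] nothing but 3 survives at r1c1. So r1c1=3.
Step 25. [r9c7∈{2}] r9c7 is down to just 2, so r9c7=2.
Step 26. [r2c4∈{1}] r2c4 has the single candidate 1. So r2c4=1.
Step 27. [r8c7∈{1}] nothing but 1 survives at r8c7, so r8c7=1.
Step 28. [r7c2∈{5}] r7c2 is down to just 5. So r7c2=5.
Step 29. [r1c4∈{7}] r1c4 has the single candidate 7, so r1c4=7.
Step 30. [r3c5∈{6}] nothing but 6 survives at r3c5. So r3c5=6.
Step 31. [r4c1∈{6}] r4c1's peers cover all but 6. So r4c1=6.
Step 32. [r6c8∈{2}] nothing but 2 survives at r6c8. So r6c8=2.
Step 33. [r4c3∈{5}] only 5 remains possible at r4c3, so r4c3=5.
Step 34. [r1c9∈{9}] r1c9 has the single candidate 9 ⇒ r1c9=9.
Step 35. [r8c6∈{7}] nothing but 7 survives at r8c6, so r8c6=7.
Step 36. [r9c1∈{8}] nothing but 8 survives at r9c1, so r9c1=8.
Step 37. [r8c2∈{9}] r8c2 is down to just 9. So r8c2=9.
Step 38. [r9c9∈{5}] nothing but 5 survives at r9c9, so r9c9=5.
Step 39. [r1c5∈{4}] only 4 remains possible at r1c5 ⇒ r1c5=4.

Answer: 3 1 2 7 4 5 8 6 9 / 5 6 8 1 3 9 4 7 2 / 9 7 4 2 6 8 3 5 1 / 6 4 5 9 2 3 7 1 8 / 7 2 3 5 8 1 9 4 6 / 1 8 9 4 7 6 5 2 3 / 4 5 1 8 9 2 6 3 7 / 2 9 6 3 5 7 1 8 4 / 8 3 7 6 1 4 2 9 5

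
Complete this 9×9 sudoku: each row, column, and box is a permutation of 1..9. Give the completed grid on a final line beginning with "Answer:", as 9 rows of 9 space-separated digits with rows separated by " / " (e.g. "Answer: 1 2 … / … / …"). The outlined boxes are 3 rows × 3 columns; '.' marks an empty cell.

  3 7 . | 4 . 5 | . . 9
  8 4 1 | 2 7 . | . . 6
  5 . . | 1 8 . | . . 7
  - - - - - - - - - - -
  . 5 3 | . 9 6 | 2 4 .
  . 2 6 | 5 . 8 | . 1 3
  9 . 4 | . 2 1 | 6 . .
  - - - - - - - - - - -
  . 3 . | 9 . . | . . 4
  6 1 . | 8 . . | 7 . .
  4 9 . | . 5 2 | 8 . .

Step 1. [r7c1∈{2,7}] col 1 places 2 nowhere but r7c1, so r7c1=2.
Step 2. [r8c5∈{3,4}] in col 5, 3 fits only at r8c5, so r8c5=3.
Step 3. [r8c3∈{5}] nothing but 5 survives at r8c3, so r8c3=5.
Step 4. [r9c8∈{3,6}] 3 has one home in row 9: r9c8 ⇒ r9c8=3.
Step 5. [r2c8∈{5}] r2c8 has the single candidate 5, so r2c8=5.
Step 6. [r4c4∈{7}] nothing but 7 survives at r4c4. So r4c4=7.
Step 7. [r3c8∈{2}] r3c8 has the single candidate 2 ⇒ r3c8=2.
Step 8. [r7c5∈{1,6}] r7c5 is the only open cell in col 5 admitting 1 ⇒ r7c5=1.
Step 9. [r4c9∈{8}] r4c9's peers cover all but 8, so r4c9=8.
Step 10. [r2c7∈{3}] r2c7 has the single candidate 3, so r2c7=3.
Step 11. [r9c3∈{7}] r9c3's peers cover all but 7, so r9c3=7.
Step 12. [r3c3∈{9}] only 9 remains possible at r3c3 ⇒ r3c3=9.
Step 13. [r6c8∈{7}] r6c8 has the single candidate 7 ⇒ r6c8=7.
Step 14. [r6c4∈{3}] r6c4's peers cover all but 3, so r6c4=3.
Step 15. [r7c8∈{6}] only 6 remains possible at r7c8 ⇒ r7c8=6.
Step 16. [r3c6∈{3}] r3c6's peers cover all but 3. So r3c6=3.
Step 17. [r1c3∈{2}] nothing but 2 survives at r1c3, so r1c3=2.
Step 18. [r9c4∈{6}] nothing but 6 survives at r9c4. So r9c4=6.
Step 19. [r7c7∈{5}] only 5 remains possible at r7c7. So r7c7=5.
Step 20. [r3c7∈{4}] r3c7's peers cover all but 4. So r3c7=4.
Step 21. [r9c9∈{1}] only 1 remains possible at r9c9, so r9c9=1.
Step 22. [r7c6∈{7}] r7c6 is down to just 7, so r7c6=7.
Step 23. [r4c1∈{1}] r4c1 has the single candidate 1. So r4c1=1.
Step 24. [r8c6∈{4}] only 4 remains possible at r8c6 ⇒ r8c6=4.
Step 25. [r1c8∈{8}] nothing but 8 survives at r1c8. So r1c8=8.
Step 26. [r8c8∈{9}] r8c8 has the single candidate 9 ⇒ r8c8=9.
Step 27. [r6c9∈{5}] only 5 remains possible at r6c9, so r6c9=5.
Step 28. [r5c1∈{7}] r5c1's peers cover all but 7. So r5c1=7.
Step 29. [r2c6∈{9}] r2c6 has the single candidate 9 ⇒ r2c6=9.
Step 30. [r3c2∈{6}] r3c2 is down to just 6, so r3c2=6.
Step 31. [r5c7∈{9}] only 9 remains possible at r5c7, so r5c7=9.
Step 32. [r5c5∈{4}] r5c5 is down to just 4 ⇒ r5c5=4.
Step 33. [r7c3∈{8}] r7c3 is down to just 8. So r7c3=8.
Step 34. [r1c5∈{6}] r1c5's peers cover all but 6 ⇒ r1c5=6.
Step 35. [r1c7∈{1}] r1c7's peers cover all but 1, so r1c7=1.
Step 36. [r8c9∈{2}] r8c9 is down to just 2. So r8c9=2.
Step 37. [r6c2∈{8}] nothing but 8 survives at r6c2 ⇒ r6c2=8.

Answer: 3 7 2 4 6 5 1 8 9 / 8 4 1 2 7 9 3 5 6 / 5 6 9 1 8 3 4 2 7 / 1 5 3 7 9 6 2 4 8 / 7 2 6 5 4 8 9 1 3 / 9 8 4 3 2 1 6 7 5 / 2 3 8 9 1 7 5 6 4 / 6 1 5 8 3 4 7 9 2 / 4 9 7 6 5 2 8 3 1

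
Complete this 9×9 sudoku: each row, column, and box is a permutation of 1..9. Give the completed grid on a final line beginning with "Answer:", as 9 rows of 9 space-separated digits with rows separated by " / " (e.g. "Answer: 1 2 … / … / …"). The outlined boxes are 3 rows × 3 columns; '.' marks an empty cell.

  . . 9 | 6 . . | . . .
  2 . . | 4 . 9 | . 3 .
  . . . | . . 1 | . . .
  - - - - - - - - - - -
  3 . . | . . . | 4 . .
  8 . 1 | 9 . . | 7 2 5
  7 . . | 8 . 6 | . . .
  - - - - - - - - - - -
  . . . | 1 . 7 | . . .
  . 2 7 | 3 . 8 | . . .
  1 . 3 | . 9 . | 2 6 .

Step 1. [r7c5∈{2,4,5,6}] in row 7, 2 fits only at r7c5. So r7c5=2.
Step 2. [r4c9∈{1,6,8,9}] box 6 places 6 nowhere but r4c9 ⇒ r4c9=6.
Step 3. [r9c4∈{5}] nothing but 5 survives at r9c4 ⇒ r9c4=5.
Step 4. [r4c8∈{1,8,9}] 8 has one home in row 4: r4c8 ⇒ r4c8=8.
Step 5. [r9c9∈{4,7,8}] in row 9, 7 fits only at r9c9, so r9c9=7.
Step 6. [r9c2∈{4,8}] 8 has one home in row 9: r9c2. So r9c2=8.
Step 7. [r5c2∈{4,6}] 6 has one home in row 5: r5c2. So r5c2=6.
Step 8. [r6c3∈{2,4,5}] row 6 places 2 nowhere but r6c3, so r6c3=2.
Step 9. [r4c3∈{5}] only 5 remains possible at r4c3. So r4c3=5.
Step 10. [r1c6∈{2,3,5}] in col 6, 5 fits only at r1c6, so r1c6=5.
Step 11. [r1c1∈{4}] nothing but 4 survives at r1c1 ⇒ r1c1=4.
Step 12. [r7c3∈{4,6}] col 3 places 4 nowhere but r7c3 ⇒ r7c3=4.
Step 13. [r7c1∈{5,6,9}] in row 7, 6 fits only at r7c1. So r7c1=6.
Step 14. [r8c1∈{5,9}] 9 has one home in col 1: r8c1 ⇒ r8c1=9.
Step 15. [r3c1∈{5}] nothing but 5 survives at r3c1. So r3c1=5.
Step 16. [r2c7∈{1,5,6,8}] 5 has one home in row 2: r2c7. So r2c7=5.
Step 17. [r8c7∈{1}] r8c7's peers cover all but 1 ⇒ r8c7=1.
Step 18. [r1c7∈{8}] r1c7's peers cover all but 8. So r1c7=8.
Step 19. [r2c9∈{1}] r2c9 is down to just 1. So r2c9=1.
Step 20. [r8c9∈{4}] only 4 remains possible at r8c9, so r8c9=4.
Step 21. [r3c4∈{2,7}] box 2 places 2 nowhere but r3c4, so r3c4=2.
Step 22. [r3c9∈{9}] r3c9 is down to just 9, so r3c9=9.
Step 23. [r6c9∈{3}] only 3 remains possible at r6c9. So r6c9=3.
Step 24. [r1c8∈{7}] r1c8's peers cover all but 7, so r1c8=7.
Step 25. [r6c7∈{9}] r6c7's peers cover all but 9. So r6c7=9.
Step 26. [r1c5∈{3}] nothing but 3 survives at r1c5 ⇒ r1c5=3.
Step 27. [r4c5∈{1,7}] r4c5 is the only open cell in row 4 admitting 1, so r4c5=1.
Step 28. [r2c2∈{7}] r2c2's peers cover all but 7. So r2c2=7.
Step 29. [r2c5∈{8}] nothing but 8 survives at r2c5 ⇒ r2c5=8.
Step 30. [r5c5∈{4}] only 4 remains possible at r5c5, so r5c5=4.
Step 31. [r3c7∈{6}] nothing but 6 survives at r3c7 ⇒ r3c7=6.
Step 32. [r7c2∈{5}] r7c2 is down to just 5 ⇒ r7c2=5.
Step 33. [r3c3∈{8}] nothing but 8 survives at r3c3. So r3c3=8.
Step 34. [r6c5∈{5}] r6c5's peers cover all but 5, so r6c5=5.
Step 35. [r4c2∈{9}] only 9 remains possible at r4c2 ⇒ r4c2=9.
Step 36. [r8c8∈{5}] r8c8's peers cover all but 5. So r8c8=5.
Step 37. [r7c7∈{3}] r7c7 has the single candidate 3, so r7c7=3.
Step 38. [r7c8∈{9}] r7c8's peers cover all but 9. So r7c8=9.
Step 39. [r4c6∈{2}] r4c6 has the single candidate 2. So r4c6=2.
Step 40. [r3c8∈{4}] nothing but 4 survives at r3c8, so r3c8=4.
Step 41. [r3c2∈{3}] nothing but 3 survives at r3c2 ⇒ r3c2=3.
Step 42. [r1c9∈{2}] r1c9 has the single candidate 2 ⇒ r1c9=2.
Step 43. [r9c6∈{4}] r9c6's peers cover all but 4. So r9c6=4.
Step 44. [r6c2∈{4}] only 4 remains possible at r6c2, so r6c2=4.
Step 45. [r6c8∈{1}] only 1 remains possible at r6c8, so r6c8=1.
Step 46. [r2c3∈{6}] r2c3 has the single candidate 6 ⇒ r2c3=6.
Step 47. [r7c9∈{8}] r7c9's peers cover all but 8 ⇒ r7c9=8.
Step 48. [r4c4∈{7}] only 7 remains possible at r4c4, so r4c4=7.
Step 49. [r1c2∈{1}] only 1 remains possible at r1c2. So r1c2=1.
Step 50. [r8c5∈{6}] r8c5's peers cover all but 6. So r8c5=6.
Step 51. [r5c6∈{3}] r5c6 is down to just 3, so r5c6=3.
Step 52. [r3c5∈{7}] only 7 remains possible at r3c5. So r3c5=7.

Answer: 4 1 9 6 3 5 8 7 2 / 2 7 6 4 8 9 5 3 1 / 5 3 8 2 7 1 6 4 9 / 3 9 5 7 1 2 4 8 6 / 8 6 1 9 4 3 7 2 5 / 7 4 2 8 5 6 9 1 3 / 6 5 4 1 2 7 3 9 8 / 9 2 7 3 6 8 1 5 4 / 1 8 3 5 9 4 2 6 7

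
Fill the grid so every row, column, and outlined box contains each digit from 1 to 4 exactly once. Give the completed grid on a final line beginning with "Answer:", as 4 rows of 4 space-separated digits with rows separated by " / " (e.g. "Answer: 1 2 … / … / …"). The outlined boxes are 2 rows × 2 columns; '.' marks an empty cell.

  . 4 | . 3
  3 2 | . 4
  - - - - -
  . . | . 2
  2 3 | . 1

Step 1. [r3c1∈{1,4}] 4 has one home in col 1: r3c1 ⇒ r3c1=4.
Step 2. [r1c1∈{1}] r1c1 has the single candidate 1 ⇒ r1c1=1.
Step 3. [r3c2∈{1}] nothing but 1 survives at r3c2. So r3c2=1.
Step 4. [r4c3∈{4}] only 4 remains possible at r4c3 ⇒ r4c3=4.
Step 5. [r3c3∈{3}] r3c3 is down to just 3, so r3c3=3.
Step 6. [r1c3∈{2}] r1c3's peers cover all but 2 ⇒ r1c3=2.
Step 7. [r2c3∈{1}] nothing but 1 survives at r2c3. So r2c3=1.

Answer: 1 4 2 3 / 3 2 1 4 / 4 1 3 2 / 2 3 4 1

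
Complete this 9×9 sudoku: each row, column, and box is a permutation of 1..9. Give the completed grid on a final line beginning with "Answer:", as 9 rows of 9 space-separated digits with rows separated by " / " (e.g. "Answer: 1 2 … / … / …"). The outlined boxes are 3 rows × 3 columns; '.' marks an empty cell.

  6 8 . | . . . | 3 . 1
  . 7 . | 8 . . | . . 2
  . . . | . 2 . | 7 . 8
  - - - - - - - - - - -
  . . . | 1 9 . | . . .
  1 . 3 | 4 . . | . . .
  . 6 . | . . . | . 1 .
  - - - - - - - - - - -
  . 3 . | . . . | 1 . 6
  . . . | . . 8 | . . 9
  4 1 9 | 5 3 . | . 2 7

Step 1. [r5c9∈{5}] r5c9's peers cover all but 5. So r5c9=5.
Step 2. [r9c6∈{6}] r9c6's peers cover all but 6 ⇒ r9c6=6.
Step 3. [r1c3∈{2,4,5}] row 1 places 2 nowhere but r1c3. So r1c3=2.
Step 4. [r5c5∈{6,7,8}] in box 5, 6 fits only at r5c5. So r5c5=6.
Step 5. [r6c5∈{5,7,8}] col 5 places 8 nowhere but r6c5. So r6c5=8.
Step 6. [r8c8∈{3,4,5}] row 8 places 3 nowhere but r8c8, so r8c8=3.
Step 7. [r3c4∈{3,6,9}] 6 has one home in col 4: r3c4 ⇒ r3c4=6.
Step 8. [r6c4∈{2,3,7}] 3 has one home in col 4: r6c4. So r6c4=3.
Step 9. [r6c9∈{4}] only 4 remains possible at r6c9, so r6c9=4.
Step 10. [r8c5∈{1,4,7}] in row 8, 1 fits only at r8c5, so r8c5=1.
Step 11. [r8c7∈{4,5}] across row 8, 4 lands solely at r8c7. So r8c7=4.
Step 12. [r2c7∈{5,6,9}] 5 has one home in col 7: r2c7, so r2c7=5.
Step 13. [r2c5∈{4}] r2c5 is down to just 4, so r2c5=4.
Step 14. [r7c5∈{7}] r7c5's peers cover all but 7, so r7c5=7.
Step 15. [r8c4∈{2}] only 2 remains possible at r8c4. So r8c4=2.
Step 16. [r8c2∈{5}] only 5 remains possible at r8c2. So r8c2=5.
Step 17. [r9c7∈{8}] only 8 remains possible at r9c7 ⇒ r9c7=8.
Step 18. [r5c8∈{7,8,9}] in row 5, 8 fits only at r5c8 ⇒ r5c8=8.
Step 19. [r4c8∈{6,7}] across col 8, 7 lands solely at r4c8, so r4c8=7.
Step 20. [r7c1∈{2,8}] 2 has one home in row 7: r7c1, so r7c1=2.
Step 21. [r5c6∈{2,7}] 7 has one home in row 5: r5c6, so r5c6=7.
Step 22. [r7c4∈{9}] r7c4 has the single candidate 9. So r7c4=9.
Step 23. [r2c3∈{1}] r2c3 is down to just 1 ⇒ r2c3=1.
Step 24. [r3c6∈{1,3,5,9}] in row 3, 1 fits only at r3c6, so r3c6=1.
Step 25. [r3c1∈{3,5,9}] across row 3, 3 lands solely at r3c1. So r3c1=3.
Step 26. [r2c1∈{9}] r2c1 has the single candidate 9. So r2c1=9.
Step 27. [r3c2∈{4}] r3c2 has the single candidate 4. So r3c2=4.
Step 28. [r4c2∈{2}] only 2 remains possible at r4c2, so r4c2=2.
Step 29. [r4c6∈{5}] r4c6 has the single candidate 5 ⇒ r4c6=5.
Step 30. [r6c7∈{2,9}] 9 has one home in row 6: r6c7, so r6c7=9.
Step 31. [r6c1∈{5,7}] col 1 places 5 nowhere but r6c1, so r6c1=5.
Step 32. [r4c3∈{4,8}] 4 has one home in row 4: r4c3, so r4c3=4.
Step 33. [r8c3∈{6,7}] row 8 places 6 nowhere but r8c3, so r8c3=6.
Step 34. [r1c6∈{9}] nothing but 9 survives at r1c6. So r1c6=9.
Step 35. [r6c3∈{7}] r6c3 has the single candidate 7, so r6c3=7.
Step 36. [r7c8∈{5}] r7c8 has the single candidate 5 ⇒ r7c8=5.
Step 37. [r1c8∈{4}] r1c8's peers cover all but 4. So r1c8=4.
Step 38. [r5c7∈{2}] r5c7 is down to just 2 ⇒ r5c7=2.
Step 39. [r3c3∈{5}] nothing but 5 survives at r3c3, so r3c3=5.
Step 40. [r6c6∈{2}] only 2 remains possible at r6c6. So r6c6=2.
Step 41. [r5c2∈{9}] r5c2 is down to just 9, so r5c2=9.
Step 42. [r3c8∈{9}] only 9 remains possible at r3c8, so r3c8=9.
Step 43. [r1c4∈{7}] nothing but 7 survives at r1c4, so r1c4=7.
Step 44. [r2c8∈{6}] r2c8 has the single candidate 6. So r2c8=6.
Step 45. [r1c5∈{5}] r1c5's peers cover all but 5, so r1c5=5.
Step 46. [r4c7∈{6}] only 6 remains possible at r4c7 ⇒ r4c7=6.
Step 47. [r8c1∈{7}] nothing but 7 survives at r8c1. So r8c1=7.
Step 48. [r4c9∈{3}] r4c9 has the single candidate 3. So r4c9=3.
Step 49. [r4c1∈{8}] r4c1 is down to just 8. So r4c1=8.
Step 50. [r7c6∈{4}] r7c6 is down to just 4. So r7c6=4.
Step 51. [r7c3∈{8}] r7c3 has the single candidate 8. So r7c3=8.
Step 52. [r2c6∈{3}] r2c6 has the single candidate 3, so r2c6=3.

Answer: 6 8 2 7 5 9 3 4 1 / 9 7 1 8 4 3 5 6 2 / 3 4 5 6 2 1 7 9 8 / 8 2 4 1 9 5 6 7 3 / 1 9 3 4 6 7 2 8 5 / 5 6 7 3 8 2 9 1 4 / 2 3 8 9 7 4 1 5 6 / 7 5 6 2 1 8 4 3 9 / 4 1 9 5 3 6 8 2 7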